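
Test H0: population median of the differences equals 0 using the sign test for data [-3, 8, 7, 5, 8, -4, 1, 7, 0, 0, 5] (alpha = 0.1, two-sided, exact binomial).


Step 1: Discard zero differences. Original n = 11; n_eff = number of nonzero differences = 9.
Nonzero differences (with sign): -3, +8, +7, +5, +8, -4, +1, +7, +5
Step 2: Count signs: positive = 7, negative = 2.
Step 3: Under H0: P(positive) = 0.5, so the number of positives S ~ Bin(9, 0.5).
Step 4: Two-sided exact p-value = sum of Bin(9,0.5) probabilities at or below the observed probability = 0.179688.
Step 5: alpha = 0.1. fail to reject H0.

n_eff = 9, pos = 7, neg = 2, p = 0.179688, fail to reject H0.


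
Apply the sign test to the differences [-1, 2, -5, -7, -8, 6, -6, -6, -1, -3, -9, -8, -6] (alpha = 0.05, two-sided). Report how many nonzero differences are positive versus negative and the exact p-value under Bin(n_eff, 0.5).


Step 1: Discard zero differences. Original n = 13; n_eff = number of nonzero differences = 13.
Nonzero differences (with sign): -1, +2, -5, -7, -8, +6, -6, -6, -1, -3, -9, -8, -6
Step 2: Count signs: positive = 2, negative = 11.
Step 3: Under H0: P(positive) = 0.5, so the number of positives S ~ Bin(13, 0.5).
Step 4: Two-sided exact p-value = sum of Bin(13,0.5) probabilities at or below the observed probability = 0.022461.
Step 5: alpha = 0.05. reject H0.

n_eff = 13, pos = 2, neg = 11, p = 0.022461, reject H0.


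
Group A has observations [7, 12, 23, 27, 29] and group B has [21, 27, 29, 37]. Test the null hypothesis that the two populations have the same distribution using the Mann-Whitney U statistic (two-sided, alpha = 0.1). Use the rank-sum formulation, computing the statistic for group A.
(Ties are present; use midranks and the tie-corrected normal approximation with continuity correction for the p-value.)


Step 1: Combine and sort all 9 observations; assign midranks.
sorted (value, group): (7,X), (12,X), (21,Y), (23,X), (27,X), (27,Y), (29,X), (29,Y), (37,Y)
ranks: 7->1, 12->2, 21->3, 23->4, 27->5.5, 27->5.5, 29->7.5, 29->7.5, 37->9
Step 2: Rank sum for X: R1 = 1 + 2 + 4 + 5.5 + 7.5 = 20.
Step 3: U_X = R1 - n1(n1+1)/2 = 20 - 5*6/2 = 20 - 15 = 5.
       U_Y = n1*n2 - U_X = 20 - 5 = 15.
Step 4: Ties are present, so use the tie-corrected normal approximation (with continuity correction) for the p-value.
Step 5: p-value = 0.266322; compare to alpha = 0.1. fail to reject H0.

U_X = 5, p = 0.266322, fail to reject H0 at alpha = 0.1.


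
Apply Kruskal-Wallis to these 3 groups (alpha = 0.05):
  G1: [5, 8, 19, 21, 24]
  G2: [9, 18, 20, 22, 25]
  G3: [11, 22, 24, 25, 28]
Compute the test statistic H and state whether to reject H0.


Step 1: Combine all N = 15 observations and assign midranks.
sorted (value, group, rank): (5,G1,1), (8,G1,2), (9,G2,3), (11,G3,4), (18,G2,5), (19,G1,6), (20,G2,7), (21,G1,8), (22,G2,9.5), (22,G3,9.5), (24,G1,11.5), (24,G3,11.5), (25,G2,13.5), (25,G3,13.5), (28,G3,15)
Step 2: Sum ranks within each group.
R_1 = 28.5 (n_1 = 5)
R_2 = 38 (n_2 = 5)
R_3 = 53.5 (n_3 = 5)
Step 3: H = 12/(N(N+1)) * sum(R_i^2/n_i) - 3(N+1)
     = 12/(15*16) * (28.5^2/5 + 38^2/5 + 53.5^2/5) - 3*16
     = 0.050000 * 1023.7 - 48
     = 3.185000.
Step 4: Ties present; correction factor C = 1 - 18/(15^3 - 15) = 0.994643. Corrected H = 3.185000 / 0.994643 = 3.202154.
Step 5: Under H0, H ~ chi^2(2); p-value = 0.201679.
Step 6: alpha = 0.05. fail to reject H0.

H = 3.2022, df = 2, p = 0.201679, fail to reject H0.


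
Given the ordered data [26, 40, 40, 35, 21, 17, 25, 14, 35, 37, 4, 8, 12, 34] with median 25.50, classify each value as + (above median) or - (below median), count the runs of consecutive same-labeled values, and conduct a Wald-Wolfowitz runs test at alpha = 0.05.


Step 1: Compute median = 25.50; label A = above, B = below.
Labels in order: AAAABBBBAABBBA  (n_A = 7, n_B = 7)
Step 2: Count runs R = 5.
Step 3: Under H0 (random ordering), E[R] = 2*n_A*n_B/(n_A+n_B) + 1 = 2*7*7/14 + 1 = 8.0000.
        Var[R] = 2*n_A*n_B*(2*n_A*n_B - n_A - n_B) / ((n_A+n_B)^2 * (n_A+n_B-1)) = 8232/2548 = 3.2308.
        SD[R] = 1.7974.
Step 4: Continuity-corrected z = (R + 0.5 - E[R]) / SD[R] = (5 + 0.5 - 8.0000) / 1.7974 = -1.3909.
Step 5: Two-sided p-value via normal approximation = 2*(1 - Phi(|z|)) = 0.164264.
Step 6: alpha = 0.05. fail to reject H0.

R = 5, z = -1.3909, p = 0.164264, fail to reject H0.


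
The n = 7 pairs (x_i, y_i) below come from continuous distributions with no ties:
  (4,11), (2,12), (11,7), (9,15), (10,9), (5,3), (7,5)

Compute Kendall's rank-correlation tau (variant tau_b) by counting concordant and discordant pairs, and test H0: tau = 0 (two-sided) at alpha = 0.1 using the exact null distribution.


Step 1: Enumerate the 21 unordered pairs (i,j) with i<j and classify each by sign(x_j-x_i) * sign(y_j-y_i).
  (1,2):dx=-2,dy=+1->D; (1,3):dx=+7,dy=-4->D; (1,4):dx=+5,dy=+4->C; (1,5):dx=+6,dy=-2->D
  (1,6):dx=+1,dy=-8->D; (1,7):dx=+3,dy=-6->D; (2,3):dx=+9,dy=-5->D; (2,4):dx=+7,dy=+3->C
  (2,5):dx=+8,dy=-3->D; (2,6):dx=+3,dy=-9->D; (2,7):dx=+5,dy=-7->D; (3,4):dx=-2,dy=+8->D
  (3,5):dx=-1,dy=+2->D; (3,6):dx=-6,dy=-4->C; (3,7):dx=-4,dy=-2->C; (4,5):dx=+1,dy=-6->D
  (4,6):dx=-4,dy=-12->C; (4,7):dx=-2,dy=-10->C; (5,6):dx=-5,dy=-6->C; (5,7):dx=-3,dy=-4->C
  (6,7):dx=+2,dy=+2->C
Step 2: C = 9, D = 12, total pairs = 21.
Step 3: tau = (C - D)/(n(n-1)/2) = (9 - 12)/21 = -0.142857.
Step 4: Exact two-sided p-value (enumerate n! = 5040 permutations of y under H0): p = 0.772619.
Step 5: alpha = 0.1. fail to reject H0.

tau_b = -0.1429 (C=9, D=12), p = 0.772619, fail to reject H0.


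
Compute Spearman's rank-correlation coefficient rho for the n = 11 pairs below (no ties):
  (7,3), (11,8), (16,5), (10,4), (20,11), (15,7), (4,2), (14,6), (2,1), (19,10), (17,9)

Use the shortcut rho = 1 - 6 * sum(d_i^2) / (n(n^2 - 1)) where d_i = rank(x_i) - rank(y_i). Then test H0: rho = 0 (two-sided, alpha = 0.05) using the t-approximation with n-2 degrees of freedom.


Step 1: Rank x and y separately (midranks; no ties here).
rank(x): 7->3, 11->5, 16->8, 10->4, 20->11, 15->7, 4->2, 14->6, 2->1, 19->10, 17->9
rank(y): 3->3, 8->8, 5->5, 4->4, 11->11, 7->7, 2->2, 6->6, 1->1, 10->10, 9->9
Step 2: d_i = R_x(i) - R_y(i); compute d_i^2.
  (3-3)^2=0, (5-8)^2=9, (8-5)^2=9, (4-4)^2=0, (11-11)^2=0, (7-7)^2=0, (2-2)^2=0, (6-6)^2=0, (1-1)^2=0, (10-10)^2=0, (9-9)^2=0
sum(d^2) = 18.
Step 3: rho = 1 - 6*18 / (11*(11^2 - 1)) = 1 - 108/1320 = 0.918182.
Step 4: Under H0, t = rho * sqrt((n-2)/(1-rho^2)) = 6.9531 ~ t(9).
Step 5: Two-sided p-value from the t-distribution with 9 df = 0.000067.
Step 6: alpha = 0.05. reject H0.

rho = 0.9182, p = 0.000067, reject H0 at alpha = 0.05.


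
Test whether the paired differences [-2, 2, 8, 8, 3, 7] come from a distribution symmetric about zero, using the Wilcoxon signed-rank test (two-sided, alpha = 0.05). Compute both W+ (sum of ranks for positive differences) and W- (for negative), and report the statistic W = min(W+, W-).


Step 1: Drop any zero differences (none here) and take |d_i|.
|d| = [2, 2, 8, 8, 3, 7]
Step 2: Midrank |d_i| (ties get averaged ranks).
ranks: |2|->1.5, |2|->1.5, |8|->5.5, |8|->5.5, |3|->3, |7|->4
Step 3: Attach original signs; sum ranks with positive sign and with negative sign.
W+ = 1.5 + 5.5 + 5.5 + 3 + 4 = 19.5
W- = 1.5 = 1.5
(Check: W+ + W- = 21 should equal n(n+1)/2 = 21.)
Step 4: Test statistic W = min(W+, W-) = 1.5.
Step 5: Ties in |d|, so use the tie-corrected normal approximation.
        E[W] = n(n+1)/4 = 6*7/4 = 10.5.
        Tie groups: |d|=2 (t=2), |d|=8 (t=2); sum(t^3 - t) = 12.
        Var[W] = n(n+1)(2n+1)/24 - sum(t^3-t)/48 = 546/24 - 12/48 = 22.5.
        z = (W - E[W]) / sqrt(Var[W]) = (1.5 - 10.5) / 4.7434 = -1.8974.
        Two-sided p = 2*Phi(z) = 0.057780.
Step 6: alpha = 0.05. fail to reject H0.

W+ = 19.5, W- = 1.5, W = min = 1.5, p = 0.057780, fail to reject H0.


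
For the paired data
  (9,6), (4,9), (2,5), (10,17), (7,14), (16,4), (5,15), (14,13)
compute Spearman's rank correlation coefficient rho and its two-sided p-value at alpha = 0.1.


Step 1: Rank x and y separately (midranks; no ties here).
rank(x): 9->5, 4->2, 2->1, 10->6, 7->4, 16->8, 5->3, 14->7
rank(y): 6->3, 9->4, 5->2, 17->8, 14->6, 4->1, 15->7, 13->5
Step 2: d_i = R_x(i) - R_y(i); compute d_i^2.
  (5-3)^2=4, (2-4)^2=4, (1-2)^2=1, (6-8)^2=4, (4-6)^2=4, (8-1)^2=49, (3-7)^2=16, (7-5)^2=4
sum(d^2) = 86.
Step 3: rho = 1 - 6*86 / (8*(8^2 - 1)) = 1 - 516/504 = -0.023810.
Step 4: Under H0, t = rho * sqrt((n-2)/(1-rho^2)) = -0.0583 ~ t(6).
Step 5: Two-sided p-value from the t-distribution with 6 df = 0.955374.
Step 6: alpha = 0.1. fail to reject H0.

rho = -0.0238, p = 0.955374, fail to reject H0 at alpha = 0.1.


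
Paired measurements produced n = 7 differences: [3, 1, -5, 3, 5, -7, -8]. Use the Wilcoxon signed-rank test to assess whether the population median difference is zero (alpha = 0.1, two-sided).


Step 1: Drop any zero differences (none here) and take |d_i|.
|d| = [3, 1, 5, 3, 5, 7, 8]
Step 2: Midrank |d_i| (ties get averaged ranks).
ranks: |3|->2.5, |1|->1, |5|->4.5, |3|->2.5, |5|->4.5, |7|->6, |8|->7
Step 3: Attach original signs; sum ranks with positive sign and with negative sign.
W+ = 2.5 + 1 + 2.5 + 4.5 = 10.5
W- = 4.5 + 6 + 7 = 17.5
(Check: W+ + W- = 28 should equal n(n+1)/2 = 28.)
Step 4: Test statistic W = min(W+, W-) = 10.5.
Step 5: Ties in |d|, so use the tie-corrected normal approximation.
        E[W] = n(n+1)/4 = 7*8/4 = 14.
        Tie groups: |d|=3 (t=2), |d|=5 (t=2); sum(t^3 - t) = 12.
        Var[W] = n(n+1)(2n+1)/24 - sum(t^3-t)/48 = 840/24 - 12/48 = 34.75.
        z = (W - E[W]) / sqrt(Var[W]) = (10.5 - 14) / 5.8949 = -0.5937.
        Two-sided p = 2*Phi(z) = 0.552691.
Step 6: alpha = 0.1. fail to reject H0.

W+ = 10.5, W- = 17.5, W = min = 10.5, p = 0.552691, fail to reject H0.


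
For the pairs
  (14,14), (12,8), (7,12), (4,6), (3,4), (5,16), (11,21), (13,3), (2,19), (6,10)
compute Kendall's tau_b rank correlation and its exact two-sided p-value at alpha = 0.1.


Step 1: Enumerate the 45 unordered pairs (i,j) with i<j and classify each by sign(x_j-x_i) * sign(y_j-y_i).
  (1,2):dx=-2,dy=-6->C; (1,3):dx=-7,dy=-2->C; (1,4):dx=-10,dy=-8->C; (1,5):dx=-11,dy=-10->C
  (1,6):dx=-9,dy=+2->D; (1,7):dx=-3,dy=+7->D; (1,8):dx=-1,dy=-11->C; (1,9):dx=-12,dy=+5->D
  (1,10):dx=-8,dy=-4->C; (2,3):dx=-5,dy=+4->D; (2,4):dx=-8,dy=-2->C; (2,5):dx=-9,dy=-4->C
  (2,6):dx=-7,dy=+8->D; (2,7):dx=-1,dy=+13->D; (2,8):dx=+1,dy=-5->D; (2,9):dx=-10,dy=+11->D
  (2,10):dx=-6,dy=+2->D; (3,4):dx=-3,dy=-6->C; (3,5):dx=-4,dy=-8->C; (3,6):dx=-2,dy=+4->D
  (3,7):dx=+4,dy=+9->C; (3,8):dx=+6,dy=-9->D; (3,9):dx=-5,dy=+7->D; (3,10):dx=-1,dy=-2->C
  (4,5):dx=-1,dy=-2->C; (4,6):dx=+1,dy=+10->C; (4,7):dx=+7,dy=+15->C; (4,8):dx=+9,dy=-3->D
  (4,9):dx=-2,dy=+13->D; (4,10):dx=+2,dy=+4->C; (5,6):dx=+2,dy=+12->C; (5,7):dx=+8,dy=+17->C
  (5,8):dx=+10,dy=-1->D; (5,9):dx=-1,dy=+15->D; (5,10):dx=+3,dy=+6->C; (6,7):dx=+6,dy=+5->C
  (6,8):dx=+8,dy=-13->D; (6,9):dx=-3,dy=+3->D; (6,10):dx=+1,dy=-6->D; (7,8):dx=+2,dy=-18->D
  (7,9):dx=-9,dy=-2->C; (7,10):dx=-5,dy=-11->C; (8,9):dx=-11,dy=+16->D; (8,10):dx=-7,dy=+7->D
  (9,10):dx=+4,dy=-9->D
Step 2: C = 22, D = 23, total pairs = 45.
Step 3: tau = (C - D)/(n(n-1)/2) = (22 - 23)/45 = -0.022222.
Step 4: Exact two-sided p-value (enumerate n! = 3628800 permutations of y under H0): p = 1.000000.
Step 5: alpha = 0.1. fail to reject H0.

tau_b = -0.0222 (C=22, D=23), p = 1.000000, fail to reject H0.


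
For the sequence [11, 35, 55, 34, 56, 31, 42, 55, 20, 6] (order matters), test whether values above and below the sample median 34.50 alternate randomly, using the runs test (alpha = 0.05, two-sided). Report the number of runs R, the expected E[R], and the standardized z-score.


Step 1: Compute median = 34.50; label A = above, B = below.
Labels in order: BAABABAABB  (n_A = 5, n_B = 5)
Step 2: Count runs R = 7.
Step 3: Under H0 (random ordering), E[R] = 2*n_A*n_B/(n_A+n_B) + 1 = 2*5*5/10 + 1 = 6.0000.
        Var[R] = 2*n_A*n_B*(2*n_A*n_B - n_A - n_B) / ((n_A+n_B)^2 * (n_A+n_B-1)) = 2000/900 = 2.2222.
        SD[R] = 1.4907.
Step 4: Continuity-corrected z = (R - 0.5 - E[R]) / SD[R] = (7 - 0.5 - 6.0000) / 1.4907 = 0.3354.
Step 5: Two-sided p-value via normal approximation = 2*(1 - Phi(|z|)) = 0.737316.
Step 6: alpha = 0.05. fail to reject H0.

R = 7, z = 0.3354, p = 0.737316, fail to reject H0.


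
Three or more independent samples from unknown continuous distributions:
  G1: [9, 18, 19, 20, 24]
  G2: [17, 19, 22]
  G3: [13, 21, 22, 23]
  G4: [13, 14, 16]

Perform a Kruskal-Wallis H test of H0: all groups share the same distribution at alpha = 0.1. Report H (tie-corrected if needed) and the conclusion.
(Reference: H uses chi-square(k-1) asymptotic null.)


Step 1: Combine all N = 15 observations and assign midranks.
sorted (value, group, rank): (9,G1,1), (13,G3,2.5), (13,G4,2.5), (14,G4,4), (16,G4,5), (17,G2,6), (18,G1,7), (19,G1,8.5), (19,G2,8.5), (20,G1,10), (21,G3,11), (22,G2,12.5), (22,G3,12.5), (23,G3,14), (24,G1,15)
Step 2: Sum ranks within each group.
R_1 = 41.5 (n_1 = 5)
R_2 = 27 (n_2 = 3)
R_3 = 40 (n_3 = 4)
R_4 = 11.5 (n_4 = 3)
Step 3: H = 12/(N(N+1)) * sum(R_i^2/n_i) - 3(N+1)
     = 12/(15*16) * (41.5^2/5 + 27^2/3 + 40^2/4 + 11.5^2/3) - 3*16
     = 0.050000 * 1031.53 - 48
     = 3.576667.
Step 4: Ties present; correction factor C = 1 - 18/(15^3 - 15) = 0.994643. Corrected H = 3.576667 / 0.994643 = 3.595931.
Step 5: Under H0, H ~ chi^2(3); p-value = 0.308532.
Step 6: alpha = 0.1. fail to reject H0.

H = 3.5959, df = 3, p = 0.308532, fail to reject H0.


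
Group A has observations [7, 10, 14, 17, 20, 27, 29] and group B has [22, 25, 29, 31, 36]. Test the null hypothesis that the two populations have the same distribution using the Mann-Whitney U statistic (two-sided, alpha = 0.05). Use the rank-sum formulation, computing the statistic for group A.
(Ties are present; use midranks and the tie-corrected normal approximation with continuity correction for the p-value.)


Step 1: Combine and sort all 12 observations; assign midranks.
sorted (value, group): (7,X), (10,X), (14,X), (17,X), (20,X), (22,Y), (25,Y), (27,X), (29,X), (29,Y), (31,Y), (36,Y)
ranks: 7->1, 10->2, 14->3, 17->4, 20->5, 22->6, 25->7, 27->8, 29->9.5, 29->9.5, 31->11, 36->12
Step 2: Rank sum for X: R1 = 1 + 2 + 3 + 4 + 5 + 8 + 9.5 = 32.5.
Step 3: U_X = R1 - n1(n1+1)/2 = 32.5 - 7*8/2 = 32.5 - 28 = 4.5.
       U_Y = n1*n2 - U_X = 35 - 4.5 = 30.5.
Step 4: Ties are present, so use the tie-corrected normal approximation (with continuity correction) for the p-value.
Step 5: p-value = 0.041997; compare to alpha = 0.05. reject H0.

U_X = 4.5, p = 0.041997, reject H0 at alpha = 0.05.


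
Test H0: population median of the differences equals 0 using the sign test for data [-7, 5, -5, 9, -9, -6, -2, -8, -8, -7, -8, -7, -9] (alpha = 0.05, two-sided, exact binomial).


Step 1: Discard zero differences. Original n = 13; n_eff = number of nonzero differences = 13.
Nonzero differences (with sign): -7, +5, -5, +9, -9, -6, -2, -8, -8, -7, -8, -7, -9
Step 2: Count signs: positive = 2, negative = 11.
Step 3: Under H0: P(positive) = 0.5, so the number of positives S ~ Bin(13, 0.5).
Step 4: Two-sided exact p-value = sum of Bin(13,0.5) probabilities at or below the observed probability = 0.022461.
Step 5: alpha = 0.05. reject H0.

n_eff = 13, pos = 2, neg = 11, p = 0.022461, reject H0.


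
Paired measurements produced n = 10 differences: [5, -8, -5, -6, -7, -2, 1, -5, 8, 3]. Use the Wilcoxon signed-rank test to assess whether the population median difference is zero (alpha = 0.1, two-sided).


Step 1: Drop any zero differences (none here) and take |d_i|.
|d| = [5, 8, 5, 6, 7, 2, 1, 5, 8, 3]
Step 2: Midrank |d_i| (ties get averaged ranks).
ranks: |5|->5, |8|->9.5, |5|->5, |6|->7, |7|->8, |2|->2, |1|->1, |5|->5, |8|->9.5, |3|->3
Step 3: Attach original signs; sum ranks with positive sign and with negative sign.
W+ = 5 + 1 + 9.5 + 3 = 18.5
W- = 9.5 + 5 + 7 + 8 + 2 + 5 = 36.5
(Check: W+ + W- = 55 should equal n(n+1)/2 = 55.)
Step 4: Test statistic W = min(W+, W-) = 18.5.
Step 5: Ties in |d|, so use the tie-corrected normal approximation.
        E[W] = n(n+1)/4 = 10*11/4 = 27.5.
        Tie groups: |d|=5 (t=3), |d|=8 (t=2); sum(t^3 - t) = 30.
        Var[W] = n(n+1)(2n+1)/24 - sum(t^3-t)/48 = 2310/24 - 30/48 = 95.625.
        z = (W - E[W]) / sqrt(Var[W]) = (18.5 - 27.5) / 9.7788 = -0.9204.
        Two-sided p = 2*Phi(z) = 0.357386.
Step 6: alpha = 0.1. fail to reject H0.

W+ = 18.5, W- = 36.5, W = min = 18.5, p = 0.357386, fail to reject H0.


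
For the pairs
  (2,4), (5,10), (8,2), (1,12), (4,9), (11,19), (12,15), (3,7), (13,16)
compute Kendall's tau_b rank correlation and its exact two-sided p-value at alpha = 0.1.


Step 1: Enumerate the 36 unordered pairs (i,j) with i<j and classify each by sign(x_j-x_i) * sign(y_j-y_i).
  (1,2):dx=+3,dy=+6->C; (1,3):dx=+6,dy=-2->D; (1,4):dx=-1,dy=+8->D; (1,5):dx=+2,dy=+5->C
  (1,6):dx=+9,dy=+15->C; (1,7):dx=+10,dy=+11->C; (1,8):dx=+1,dy=+3->C; (1,9):dx=+11,dy=+12->C
  (2,3):dx=+3,dy=-8->D; (2,4):dx=-4,dy=+2->D; (2,5):dx=-1,dy=-1->C; (2,6):dx=+6,dy=+9->C
  (2,7):dx=+7,dy=+5->C; (2,8):dx=-2,dy=-3->C; (2,9):dx=+8,dy=+6->C; (3,4):dx=-7,dy=+10->D
  (3,5):dx=-4,dy=+7->D; (3,6):dx=+3,dy=+17->C; (3,7):dx=+4,dy=+13->C; (3,8):dx=-5,dy=+5->D
  (3,9):dx=+5,dy=+14->C; (4,5):dx=+3,dy=-3->D; (4,6):dx=+10,dy=+7->C; (4,7):dx=+11,dy=+3->C
  (4,8):dx=+2,dy=-5->D; (4,9):dx=+12,dy=+4->C; (5,6):dx=+7,dy=+10->C; (5,7):dx=+8,dy=+6->C
  (5,8):dx=-1,dy=-2->C; (5,9):dx=+9,dy=+7->C; (6,7):dx=+1,dy=-4->D; (6,8):dx=-8,dy=-12->C
  (6,9):dx=+2,dy=-3->D; (7,8):dx=-9,dy=-8->C; (7,9):dx=+1,dy=+1->C; (8,9):dx=+10,dy=+9->C
Step 2: C = 25, D = 11, total pairs = 36.
Step 3: tau = (C - D)/(n(n-1)/2) = (25 - 11)/36 = 0.388889.
Step 4: Exact two-sided p-value (enumerate n! = 362880 permutations of y under H0): p = 0.180181.
Step 5: alpha = 0.1. fail to reject H0.

tau_b = 0.3889 (C=25, D=11), p = 0.180181, fail to reject H0.


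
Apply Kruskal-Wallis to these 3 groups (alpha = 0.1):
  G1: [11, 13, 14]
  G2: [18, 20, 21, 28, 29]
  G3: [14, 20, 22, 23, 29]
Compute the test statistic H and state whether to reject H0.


Step 1: Combine all N = 13 observations and assign midranks.
sorted (value, group, rank): (11,G1,1), (13,G1,2), (14,G1,3.5), (14,G3,3.5), (18,G2,5), (20,G2,6.5), (20,G3,6.5), (21,G2,8), (22,G3,9), (23,G3,10), (28,G2,11), (29,G2,12.5), (29,G3,12.5)
Step 2: Sum ranks within each group.
R_1 = 6.5 (n_1 = 3)
R_2 = 43 (n_2 = 5)
R_3 = 41.5 (n_3 = 5)
Step 3: H = 12/(N(N+1)) * sum(R_i^2/n_i) - 3(N+1)
     = 12/(13*14) * (6.5^2/3 + 43^2/5 + 41.5^2/5) - 3*14
     = 0.065934 * 728.333 - 42
     = 6.021978.
Step 4: Ties present; correction factor C = 1 - 18/(13^3 - 13) = 0.991758. Corrected H = 6.021978 / 0.991758 = 6.072022.
Step 5: Under H0, H ~ chi^2(2); p-value = 0.048026.
Step 6: alpha = 0.1. reject H0.

H = 6.0720, df = 2, p = 0.048026, reject H0.


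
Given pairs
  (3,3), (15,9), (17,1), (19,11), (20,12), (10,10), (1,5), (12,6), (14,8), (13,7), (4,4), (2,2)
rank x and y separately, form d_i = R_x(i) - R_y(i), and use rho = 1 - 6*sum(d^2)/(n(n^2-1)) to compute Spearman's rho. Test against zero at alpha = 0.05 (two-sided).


Step 1: Rank x and y separately (midranks; no ties here).
rank(x): 3->3, 15->9, 17->10, 19->11, 20->12, 10->5, 1->1, 12->6, 14->8, 13->7, 4->4, 2->2
rank(y): 3->3, 9->9, 1->1, 11->11, 12->12, 10->10, 5->5, 6->6, 8->8, 7->7, 4->4, 2->2
Step 2: d_i = R_x(i) - R_y(i); compute d_i^2.
  (3-3)^2=0, (9-9)^2=0, (10-1)^2=81, (11-11)^2=0, (12-12)^2=0, (5-10)^2=25, (1-5)^2=16, (6-6)^2=0, (8-8)^2=0, (7-7)^2=0, (4-4)^2=0, (2-2)^2=0
sum(d^2) = 122.
Step 3: rho = 1 - 6*122 / (12*(12^2 - 1)) = 1 - 732/1716 = 0.573427.
Step 4: Under H0, t = rho * sqrt((n-2)/(1-rho^2)) = 2.2134 ~ t(10).
Step 5: Two-sided p-value from the t-distribution with 10 df = 0.051266.
Step 6: alpha = 0.05. fail to reject H0.

rho = 0.5734, p = 0.051266, fail to reject H0 at alpha = 0.05.


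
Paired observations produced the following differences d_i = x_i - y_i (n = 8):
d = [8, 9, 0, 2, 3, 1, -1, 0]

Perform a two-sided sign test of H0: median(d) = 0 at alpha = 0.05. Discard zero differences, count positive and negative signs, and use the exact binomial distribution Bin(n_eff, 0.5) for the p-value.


Step 1: Discard zero differences. Original n = 8; n_eff = number of nonzero differences = 6.
Nonzero differences (with sign): +8, +9, +2, +3, +1, -1
Step 2: Count signs: positive = 5, negative = 1.
Step 3: Under H0: P(positive) = 0.5, so the number of positives S ~ Bin(6, 0.5).
Step 4: Two-sided exact p-value = sum of Bin(6,0.5) probabilities at or below the observed probability = 0.218750.
Step 5: alpha = 0.05. fail to reject H0.

n_eff = 6, pos = 5, neg = 1, p = 0.218750, fail to reject H0.


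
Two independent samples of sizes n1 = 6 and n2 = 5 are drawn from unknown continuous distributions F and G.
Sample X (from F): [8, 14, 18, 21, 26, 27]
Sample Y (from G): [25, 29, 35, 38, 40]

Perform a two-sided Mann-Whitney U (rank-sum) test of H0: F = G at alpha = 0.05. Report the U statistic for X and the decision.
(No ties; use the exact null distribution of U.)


Step 1: Combine and sort all 11 observations; assign midranks.
sorted (value, group): (8,X), (14,X), (18,X), (21,X), (25,Y), (26,X), (27,X), (29,Y), (35,Y), (38,Y), (40,Y)
ranks: 8->1, 14->2, 18->3, 21->4, 25->5, 26->6, 27->7, 29->8, 35->9, 38->10, 40->11
Step 2: Rank sum for X: R1 = 1 + 2 + 3 + 4 + 6 + 7 = 23.
Step 3: U_X = R1 - n1(n1+1)/2 = 23 - 6*7/2 = 23 - 21 = 2.
       U_Y = n1*n2 - U_X = 30 - 2 = 28.
Step 4: No ties, so the exact null distribution of U (based on enumerating the C(11,6) = 462 equally likely rank assignments) gives the two-sided p-value.
Step 5: p-value = 0.017316; compare to alpha = 0.05. reject H0.

U_X = 2, p = 0.017316, reject H0 at alpha = 0.05.


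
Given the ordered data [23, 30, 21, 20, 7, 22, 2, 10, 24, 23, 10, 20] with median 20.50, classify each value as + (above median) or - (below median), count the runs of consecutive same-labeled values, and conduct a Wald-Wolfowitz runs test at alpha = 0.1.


Step 1: Compute median = 20.50; label A = above, B = below.
Labels in order: AAABBABBAABB  (n_A = 6, n_B = 6)
Step 2: Count runs R = 6.
Step 3: Under H0 (random ordering), E[R] = 2*n_A*n_B/(n_A+n_B) + 1 = 2*6*6/12 + 1 = 7.0000.
        Var[R] = 2*n_A*n_B*(2*n_A*n_B - n_A - n_B) / ((n_A+n_B)^2 * (n_A+n_B-1)) = 4320/1584 = 2.7273.
        SD[R] = 1.6514.
Step 4: Continuity-corrected z = (R + 0.5 - E[R]) / SD[R] = (6 + 0.5 - 7.0000) / 1.6514 = -0.3028.
Step 5: Two-sided p-value via normal approximation = 2*(1 - Phi(|z|)) = 0.762069.
Step 6: alpha = 0.1. fail to reject H0.

R = 6, z = -0.3028, p = 0.762069, fail to reject H0.


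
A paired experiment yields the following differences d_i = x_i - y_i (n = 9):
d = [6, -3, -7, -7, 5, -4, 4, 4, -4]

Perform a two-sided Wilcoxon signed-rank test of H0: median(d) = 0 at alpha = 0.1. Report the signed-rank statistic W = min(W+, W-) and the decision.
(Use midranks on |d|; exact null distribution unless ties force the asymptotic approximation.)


Step 1: Drop any zero differences (none here) and take |d_i|.
|d| = [6, 3, 7, 7, 5, 4, 4, 4, 4]
Step 2: Midrank |d_i| (ties get averaged ranks).
ranks: |6|->7, |3|->1, |7|->8.5, |7|->8.5, |5|->6, |4|->3.5, |4|->3.5, |4|->3.5, |4|->3.5
Step 3: Attach original signs; sum ranks with positive sign and with negative sign.
W+ = 7 + 6 + 3.5 + 3.5 = 20
W- = 1 + 8.5 + 8.5 + 3.5 + 3.5 = 25
(Check: W+ + W- = 45 should equal n(n+1)/2 = 45.)
Step 4: Test statistic W = min(W+, W-) = 20.
Step 5: Ties in |d|, so use the tie-corrected normal approximation.
        E[W] = n(n+1)/4 = 9*10/4 = 22.5.
        Tie groups: |d|=4 (t=4), |d|=7 (t=2); sum(t^3 - t) = 66.
        Var[W] = n(n+1)(2n+1)/24 - sum(t^3-t)/48 = 1710/24 - 66/48 = 69.875.
        z = (W - E[W]) / sqrt(Var[W]) = (20 - 22.5) / 8.3591 = -0.2991.
        Two-sided p = 2*Phi(z) = 0.764883.
Step 6: alpha = 0.1. fail to reject H0.

W+ = 20, W- = 25, W = min = 20, p = 0.764883, fail to reject H0.


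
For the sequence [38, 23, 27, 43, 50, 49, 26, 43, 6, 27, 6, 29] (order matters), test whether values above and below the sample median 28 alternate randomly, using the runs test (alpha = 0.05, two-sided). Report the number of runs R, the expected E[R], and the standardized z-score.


Step 1: Compute median = 28; label A = above, B = below.
Labels in order: ABBAAABABBBA  (n_A = 6, n_B = 6)
Step 2: Count runs R = 7.
Step 3: Under H0 (random ordering), E[R] = 2*n_A*n_B/(n_A+n_B) + 1 = 2*6*6/12 + 1 = 7.0000.
        Var[R] = 2*n_A*n_B*(2*n_A*n_B - n_A - n_B) / ((n_A+n_B)^2 * (n_A+n_B-1)) = 4320/1584 = 2.7273.
        SD[R] = 1.6514.
Step 4: R = E[R], so z = 0 with no continuity correction.
Step 5: Two-sided p-value via normal approximation = 2*(1 - Phi(|z|)) = 1.000000.
Step 6: alpha = 0.05. fail to reject H0.

R = 7, z = 0.0000, p = 1.000000, fail to reject H0.


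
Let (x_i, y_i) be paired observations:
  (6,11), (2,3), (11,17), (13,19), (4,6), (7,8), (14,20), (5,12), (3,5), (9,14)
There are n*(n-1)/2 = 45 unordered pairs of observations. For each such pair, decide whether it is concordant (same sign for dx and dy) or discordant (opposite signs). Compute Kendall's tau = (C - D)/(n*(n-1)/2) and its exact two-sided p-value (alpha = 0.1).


Step 1: Enumerate the 45 unordered pairs (i,j) with i<j and classify each by sign(x_j-x_i) * sign(y_j-y_i).
  (1,2):dx=-4,dy=-8->C; (1,3):dx=+5,dy=+6->C; (1,4):dx=+7,dy=+8->C; (1,5):dx=-2,dy=-5->C
  (1,6):dx=+1,dy=-3->D; (1,7):dx=+8,dy=+9->C; (1,8):dx=-1,dy=+1->D; (1,9):dx=-3,dy=-6->C
  (1,10):dx=+3,dy=+3->C; (2,3):dx=+9,dy=+14->C; (2,4):dx=+11,dy=+16->C; (2,5):dx=+2,dy=+3->C
  (2,6):dx=+5,dy=+5->C; (2,7):dx=+12,dy=+17->C; (2,8):dx=+3,dy=+9->C; (2,9):dx=+1,dy=+2->C
  (2,10):dx=+7,dy=+11->C; (3,4):dx=+2,dy=+2->C; (3,5):dx=-7,dy=-11->C; (3,6):dx=-4,dy=-9->C
  (3,7):dx=+3,dy=+3->C; (3,8):dx=-6,dy=-5->C; (3,9):dx=-8,dy=-12->C; (3,10):dx=-2,dy=-3->C
  (4,5):dx=-9,dy=-13->C; (4,6):dx=-6,dy=-11->C; (4,7):dx=+1,dy=+1->C; (4,8):dx=-8,dy=-7->C
  (4,9):dx=-10,dy=-14->C; (4,10):dx=-4,dy=-5->C; (5,6):dx=+3,dy=+2->C; (5,7):dx=+10,dy=+14->C
  (5,8):dx=+1,dy=+6->C; (5,9):dx=-1,dy=-1->C; (5,10):dx=+5,dy=+8->C; (6,7):dx=+7,dy=+12->C
  (6,8):dx=-2,dy=+4->D; (6,9):dx=-4,dy=-3->C; (6,10):dx=+2,dy=+6->C; (7,8):dx=-9,dy=-8->C
  (7,9):dx=-11,dy=-15->C; (7,10):dx=-5,dy=-6->C; (8,9):dx=-2,dy=-7->C; (8,10):dx=+4,dy=+2->C
  (9,10):dx=+6,dy=+9->C
Step 2: C = 42, D = 3, total pairs = 45.
Step 3: tau = (C - D)/(n(n-1)/2) = (42 - 3)/45 = 0.866667.
Step 4: Exact two-sided p-value (enumerate n! = 3628800 permutations of y under H0): p = 0.000115.
Step 5: alpha = 0.1. reject H0.

tau_b = 0.8667 (C=42, D=3), p = 0.000115, reject H0.


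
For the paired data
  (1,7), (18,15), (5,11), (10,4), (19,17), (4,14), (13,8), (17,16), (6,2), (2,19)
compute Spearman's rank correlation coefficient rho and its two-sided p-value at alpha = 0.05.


Step 1: Rank x and y separately (midranks; no ties here).
rank(x): 1->1, 18->9, 5->4, 10->6, 19->10, 4->3, 13->7, 17->8, 6->5, 2->2
rank(y): 7->3, 15->7, 11->5, 4->2, 17->9, 14->6, 8->4, 16->8, 2->1, 19->10
Step 2: d_i = R_x(i) - R_y(i); compute d_i^2.
  (1-3)^2=4, (9-7)^2=4, (4-5)^2=1, (6-2)^2=16, (10-9)^2=1, (3-6)^2=9, (7-4)^2=9, (8-8)^2=0, (5-1)^2=16, (2-10)^2=64
sum(d^2) = 124.
Step 3: rho = 1 - 6*124 / (10*(10^2 - 1)) = 1 - 744/990 = 0.248485.
Step 4: Under H0, t = rho * sqrt((n-2)/(1-rho^2)) = 0.7256 ~ t(8).
Step 5: Two-sided p-value from the t-distribution with 8 df = 0.488776.
Step 6: alpha = 0.05. fail to reject H0.

rho = 0.2485, p = 0.488776, fail to reject H0 at alpha = 0.05.


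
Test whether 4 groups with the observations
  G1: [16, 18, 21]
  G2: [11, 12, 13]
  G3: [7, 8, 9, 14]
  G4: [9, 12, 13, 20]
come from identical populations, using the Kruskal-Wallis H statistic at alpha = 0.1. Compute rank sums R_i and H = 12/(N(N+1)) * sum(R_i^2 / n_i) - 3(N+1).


Step 1: Combine all N = 14 observations and assign midranks.
sorted (value, group, rank): (7,G3,1), (8,G3,2), (9,G3,3.5), (9,G4,3.5), (11,G2,5), (12,G2,6.5), (12,G4,6.5), (13,G2,8.5), (13,G4,8.5), (14,G3,10), (16,G1,11), (18,G1,12), (20,G4,13), (21,G1,14)
Step 2: Sum ranks within each group.
R_1 = 37 (n_1 = 3)
R_2 = 20 (n_2 = 3)
R_3 = 16.5 (n_3 = 4)
R_4 = 31.5 (n_4 = 4)
Step 3: H = 12/(N(N+1)) * sum(R_i^2/n_i) - 3(N+1)
     = 12/(14*15) * (37^2/3 + 20^2/3 + 16.5^2/4 + 31.5^2/4) - 3*15
     = 0.057143 * 905.792 - 45
     = 6.759524.
Step 4: Ties present; correction factor C = 1 - 18/(14^3 - 14) = 0.993407. Corrected H = 6.759524 / 0.993407 = 6.804388.
Step 5: Under H0, H ~ chi^2(3); p-value = 0.078401.
Step 6: alpha = 0.1. reject H0.

H = 6.8044, df = 3, p = 0.078401, reject H0.


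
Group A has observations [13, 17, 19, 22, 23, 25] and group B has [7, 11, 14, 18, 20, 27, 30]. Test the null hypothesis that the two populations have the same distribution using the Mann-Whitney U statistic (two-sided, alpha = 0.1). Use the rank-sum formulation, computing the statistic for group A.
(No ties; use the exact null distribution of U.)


Step 1: Combine and sort all 13 observations; assign midranks.
sorted (value, group): (7,Y), (11,Y), (13,X), (14,Y), (17,X), (18,Y), (19,X), (20,Y), (22,X), (23,X), (25,X), (27,Y), (30,Y)
ranks: 7->1, 11->2, 13->3, 14->4, 17->5, 18->6, 19->7, 20->8, 22->9, 23->10, 25->11, 27->12, 30->13
Step 2: Rank sum for X: R1 = 3 + 5 + 7 + 9 + 10 + 11 = 45.
Step 3: U_X = R1 - n1(n1+1)/2 = 45 - 6*7/2 = 45 - 21 = 24.
       U_Y = n1*n2 - U_X = 42 - 24 = 18.
Step 4: No ties, so the exact null distribution of U (based on enumerating the C(13,6) = 1716 equally likely rank assignments) gives the two-sided p-value.
Step 5: p-value = 0.730769; compare to alpha = 0.1. fail to reject H0.

U_X = 24, p = 0.730769, fail to reject H0 at alpha = 0.1.


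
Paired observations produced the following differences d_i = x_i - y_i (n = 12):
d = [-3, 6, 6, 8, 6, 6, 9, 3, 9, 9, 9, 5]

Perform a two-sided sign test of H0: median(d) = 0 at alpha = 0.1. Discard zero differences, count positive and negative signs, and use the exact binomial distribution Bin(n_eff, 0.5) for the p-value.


Step 1: Discard zero differences. Original n = 12; n_eff = number of nonzero differences = 12.
Nonzero differences (with sign): -3, +6, +6, +8, +6, +6, +9, +3, +9, +9, +9, +5
Step 2: Count signs: positive = 11, negative = 1.
Step 3: Under H0: P(positive) = 0.5, so the number of positives S ~ Bin(12, 0.5).
Step 4: Two-sided exact p-value = sum of Bin(12,0.5) probabilities at or below the observed probability = 0.006348.
Step 5: alpha = 0.1. reject H0.

n_eff = 12, pos = 11, neg = 1, p = 0.006348, reject H0.


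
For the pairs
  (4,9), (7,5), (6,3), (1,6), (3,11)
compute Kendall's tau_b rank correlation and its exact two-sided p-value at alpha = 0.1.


Step 1: Enumerate the 10 unordered pairs (i,j) with i<j and classify each by sign(x_j-x_i) * sign(y_j-y_i).
  (1,2):dx=+3,dy=-4->D; (1,3):dx=+2,dy=-6->D; (1,4):dx=-3,dy=-3->C; (1,5):dx=-1,dy=+2->D
  (2,3):dx=-1,dy=-2->C; (2,4):dx=-6,dy=+1->D; (2,5):dx=-4,dy=+6->D; (3,4):dx=-5,dy=+3->D
  (3,5):dx=-3,dy=+8->D; (4,5):dx=+2,dy=+5->C
Step 2: C = 3, D = 7, total pairs = 10.
Step 3: tau = (C - D)/(n(n-1)/2) = (3 - 7)/10 = -0.400000.
Step 4: Exact two-sided p-value (enumerate n! = 120 permutations of y under H0): p = 0.483333.
Step 5: alpha = 0.1. fail to reject H0.

tau_b = -0.4000 (C=3, D=7), p = 0.483333, fail to reject H0.


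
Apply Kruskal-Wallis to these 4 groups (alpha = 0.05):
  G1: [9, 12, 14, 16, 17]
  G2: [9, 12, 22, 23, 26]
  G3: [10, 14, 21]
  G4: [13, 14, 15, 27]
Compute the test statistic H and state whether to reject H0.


Step 1: Combine all N = 17 observations and assign midranks.
sorted (value, group, rank): (9,G1,1.5), (9,G2,1.5), (10,G3,3), (12,G1,4.5), (12,G2,4.5), (13,G4,6), (14,G1,8), (14,G3,8), (14,G4,8), (15,G4,10), (16,G1,11), (17,G1,12), (21,G3,13), (22,G2,14), (23,G2,15), (26,G2,16), (27,G4,17)
Step 2: Sum ranks within each group.
R_1 = 37 (n_1 = 5)
R_2 = 51 (n_2 = 5)
R_3 = 24 (n_3 = 3)
R_4 = 41 (n_4 = 4)
Step 3: H = 12/(N(N+1)) * sum(R_i^2/n_i) - 3(N+1)
     = 12/(17*18) * (37^2/5 + 51^2/5 + 24^2/3 + 41^2/4) - 3*18
     = 0.039216 * 1406.25 - 54
     = 1.147059.
Step 4: Ties present; correction factor C = 1 - 36/(17^3 - 17) = 0.992647. Corrected H = 1.147059 / 0.992647 = 1.155556.
Step 5: Under H0, H ~ chi^2(3); p-value = 0.763682.
Step 6: alpha = 0.05. fail to reject H0.

H = 1.1556, df = 3, p = 0.763682, fail to reject H0.


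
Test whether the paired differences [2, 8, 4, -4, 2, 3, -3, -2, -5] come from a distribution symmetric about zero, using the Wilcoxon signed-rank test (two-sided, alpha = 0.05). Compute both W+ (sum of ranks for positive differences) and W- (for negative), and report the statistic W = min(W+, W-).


Step 1: Drop any zero differences (none here) and take |d_i|.
|d| = [2, 8, 4, 4, 2, 3, 3, 2, 5]
Step 2: Midrank |d_i| (ties get averaged ranks).
ranks: |2|->2, |8|->9, |4|->6.5, |4|->6.5, |2|->2, |3|->4.5, |3|->4.5, |2|->2, |5|->8
Step 3: Attach original signs; sum ranks with positive sign and with negative sign.
W+ = 2 + 9 + 6.5 + 2 + 4.5 = 24
W- = 6.5 + 4.5 + 2 + 8 = 21
(Check: W+ + W- = 45 should equal n(n+1)/2 = 45.)
Step 4: Test statistic W = min(W+, W-) = 21.
Step 5: Ties in |d|, so use the tie-corrected normal approximation.
        E[W] = n(n+1)/4 = 9*10/4 = 22.5.
        Tie groups: |d|=2 (t=3), |d|=3 (t=2), |d|=4 (t=2); sum(t^3 - t) = 36.
        Var[W] = n(n+1)(2n+1)/24 - sum(t^3-t)/48 = 1710/24 - 36/48 = 70.5.
        z = (W - E[W]) / sqrt(Var[W]) = (21 - 22.5) / 8.3964 = -0.1786.
        Two-sided p = 2*Phi(z) = 0.858215.
Step 6: alpha = 0.05. fail to reject H0.

W+ = 24, W- = 21, W = min = 21, p = 0.858215, fail to reject H0.


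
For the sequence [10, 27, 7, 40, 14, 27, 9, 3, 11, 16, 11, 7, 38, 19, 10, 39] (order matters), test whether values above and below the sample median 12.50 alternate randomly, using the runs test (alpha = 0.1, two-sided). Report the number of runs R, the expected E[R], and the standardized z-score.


Step 1: Compute median = 12.50; label A = above, B = below.
Labels in order: BABAAABBBABBAABA  (n_A = 8, n_B = 8)
Step 2: Count runs R = 10.
Step 3: Under H0 (random ordering), E[R] = 2*n_A*n_B/(n_A+n_B) + 1 = 2*8*8/16 + 1 = 9.0000.
        Var[R] = 2*n_A*n_B*(2*n_A*n_B - n_A - n_B) / ((n_A+n_B)^2 * (n_A+n_B-1)) = 14336/3840 = 3.7333.
        SD[R] = 1.9322.
Step 4: Continuity-corrected z = (R - 0.5 - E[R]) / SD[R] = (10 - 0.5 - 9.0000) / 1.9322 = 0.2588.
Step 5: Two-sided p-value via normal approximation = 2*(1 - Phi(|z|)) = 0.795809.
Step 6: alpha = 0.1. fail to reject H0.

R = 10, z = 0.2588, p = 0.795809, fail to reject H0.


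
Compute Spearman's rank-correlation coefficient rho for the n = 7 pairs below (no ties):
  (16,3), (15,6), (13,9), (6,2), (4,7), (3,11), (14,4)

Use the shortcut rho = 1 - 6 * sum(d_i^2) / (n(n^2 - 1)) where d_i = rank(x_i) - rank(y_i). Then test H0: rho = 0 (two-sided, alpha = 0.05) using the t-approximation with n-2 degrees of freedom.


Step 1: Rank x and y separately (midranks; no ties here).
rank(x): 16->7, 15->6, 13->4, 6->3, 4->2, 3->1, 14->5
rank(y): 3->2, 6->4, 9->6, 2->1, 7->5, 11->7, 4->3
Step 2: d_i = R_x(i) - R_y(i); compute d_i^2.
  (7-2)^2=25, (6-4)^2=4, (4-6)^2=4, (3-1)^2=4, (2-5)^2=9, (1-7)^2=36, (5-3)^2=4
sum(d^2) = 86.
Step 3: rho = 1 - 6*86 / (7*(7^2 - 1)) = 1 - 516/336 = -0.535714.
Step 4: Under H0, t = rho * sqrt((n-2)/(1-rho^2)) = -1.4186 ~ t(5).
Step 5: Two-sided p-value from the t-distribution with 5 df = 0.215217.
Step 6: alpha = 0.05. fail to reject H0.

rho = -0.5357, p = 0.215217, fail to reject H0 at alpha = 0.05.


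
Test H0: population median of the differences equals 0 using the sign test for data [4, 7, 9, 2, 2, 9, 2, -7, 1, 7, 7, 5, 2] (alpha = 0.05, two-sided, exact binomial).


Step 1: Discard zero differences. Original n = 13; n_eff = number of nonzero differences = 13.
Nonzero differences (with sign): +4, +7, +9, +2, +2, +9, +2, -7, +1, +7, +7, +5, +2
Step 2: Count signs: positive = 12, negative = 1.
Step 3: Under H0: P(positive) = 0.5, so the number of positives S ~ Bin(13, 0.5).
Step 4: Two-sided exact p-value = sum of Bin(13,0.5) probabilities at or below the observed probability = 0.003418.
Step 5: alpha = 0.05. reject H0.

n_eff = 13, pos = 12, neg = 1, p = 0.003418, reject H0.


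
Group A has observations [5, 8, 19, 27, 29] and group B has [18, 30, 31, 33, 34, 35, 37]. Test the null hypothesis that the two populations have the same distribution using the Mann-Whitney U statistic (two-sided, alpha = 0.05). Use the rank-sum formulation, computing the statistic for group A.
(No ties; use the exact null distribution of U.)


Step 1: Combine and sort all 12 observations; assign midranks.
sorted (value, group): (5,X), (8,X), (18,Y), (19,X), (27,X), (29,X), (30,Y), (31,Y), (33,Y), (34,Y), (35,Y), (37,Y)
ranks: 5->1, 8->2, 18->3, 19->4, 27->5, 29->6, 30->7, 31->8, 33->9, 34->10, 35->11, 37->12
Step 2: Rank sum for X: R1 = 1 + 2 + 4 + 5 + 6 = 18.
Step 3: U_X = R1 - n1(n1+1)/2 = 18 - 5*6/2 = 18 - 15 = 3.
       U_Y = n1*n2 - U_X = 35 - 3 = 32.
Step 4: No ties, so the exact null distribution of U (based on enumerating the C(12,5) = 792 equally likely rank assignments) gives the two-sided p-value.
Step 5: p-value = 0.017677; compare to alpha = 0.05. reject H0.

U_X = 3, p = 0.017677, reject H0 at alpha = 0.05.


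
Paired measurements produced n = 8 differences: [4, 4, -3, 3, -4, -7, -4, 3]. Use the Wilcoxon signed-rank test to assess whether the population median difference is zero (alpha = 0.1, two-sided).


Step 1: Drop any zero differences (none here) and take |d_i|.
|d| = [4, 4, 3, 3, 4, 7, 4, 3]
Step 2: Midrank |d_i| (ties get averaged ranks).
ranks: |4|->5.5, |4|->5.5, |3|->2, |3|->2, |4|->5.5, |7|->8, |4|->5.5, |3|->2
Step 3: Attach original signs; sum ranks with positive sign and with negative sign.
W+ = 5.5 + 5.5 + 2 + 2 = 15
W- = 2 + 5.5 + 8 + 5.5 = 21
(Check: W+ + W- = 36 should equal n(n+1)/2 = 36.)
Step 4: Test statistic W = min(W+, W-) = 15.
Step 5: Ties in |d|, so use the tie-corrected normal approximation.
        E[W] = n(n+1)/4 = 8*9/4 = 18.
        Tie groups: |d|=3 (t=3), |d|=4 (t=4); sum(t^3 - t) = 84.
        Var[W] = n(n+1)(2n+1)/24 - sum(t^3-t)/48 = 1224/24 - 84/48 = 49.25.
        z = (W - E[W]) / sqrt(Var[W]) = (15 - 18) / 7.0178 = -0.4275.
        Two-sided p = 2*Phi(z) = 0.669028.
Step 6: alpha = 0.1. fail to reject H0.

W+ = 15, W- = 21, W = min = 15, p = 0.669028, fail to reject H0.


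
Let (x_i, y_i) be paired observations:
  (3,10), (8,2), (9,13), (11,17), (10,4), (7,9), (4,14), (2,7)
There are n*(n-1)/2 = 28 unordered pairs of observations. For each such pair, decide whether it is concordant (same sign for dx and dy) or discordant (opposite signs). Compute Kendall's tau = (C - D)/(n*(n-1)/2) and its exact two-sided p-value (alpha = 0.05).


Step 1: Enumerate the 28 unordered pairs (i,j) with i<j and classify each by sign(x_j-x_i) * sign(y_j-y_i).
  (1,2):dx=+5,dy=-8->D; (1,3):dx=+6,dy=+3->C; (1,4):dx=+8,dy=+7->C; (1,5):dx=+7,dy=-6->D
  (1,6):dx=+4,dy=-1->D; (1,7):dx=+1,dy=+4->C; (1,8):dx=-1,dy=-3->C; (2,3):dx=+1,dy=+11->C
  (2,4):dx=+3,dy=+15->C; (2,5):dx=+2,dy=+2->C; (2,6):dx=-1,dy=+7->D; (2,7):dx=-4,dy=+12->D
  (2,8):dx=-6,dy=+5->D; (3,4):dx=+2,dy=+4->C; (3,5):dx=+1,dy=-9->D; (3,6):dx=-2,dy=-4->C
  (3,7):dx=-5,dy=+1->D; (3,8):dx=-7,dy=-6->C; (4,5):dx=-1,dy=-13->C; (4,6):dx=-4,dy=-8->C
  (4,7):dx=-7,dy=-3->C; (4,8):dx=-9,dy=-10->C; (5,6):dx=-3,dy=+5->D; (5,7):dx=-6,dy=+10->D
  (5,8):dx=-8,dy=+3->D; (6,7):dx=-3,dy=+5->D; (6,8):dx=-5,dy=-2->C; (7,8):dx=-2,dy=-7->C
Step 2: C = 16, D = 12, total pairs = 28.
Step 3: tau = (C - D)/(n(n-1)/2) = (16 - 12)/28 = 0.142857.
Step 4: Exact two-sided p-value (enumerate n! = 40320 permutations of y under H0): p = 0.719544.
Step 5: alpha = 0.05. fail to reject H0.

tau_b = 0.1429 (C=16, D=12), p = 0.719544, fail to reject H0.


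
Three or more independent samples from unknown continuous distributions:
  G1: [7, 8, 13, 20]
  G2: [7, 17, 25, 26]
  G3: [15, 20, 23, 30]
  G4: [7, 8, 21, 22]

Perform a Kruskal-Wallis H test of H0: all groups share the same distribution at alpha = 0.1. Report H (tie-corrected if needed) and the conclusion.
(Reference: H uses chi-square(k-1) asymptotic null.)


Step 1: Combine all N = 16 observations and assign midranks.
sorted (value, group, rank): (7,G1,2), (7,G2,2), (7,G4,2), (8,G1,4.5), (8,G4,4.5), (13,G1,6), (15,G3,7), (17,G2,8), (20,G1,9.5), (20,G3,9.5), (21,G4,11), (22,G4,12), (23,G3,13), (25,G2,14), (26,G2,15), (30,G3,16)
Step 2: Sum ranks within each group.
R_1 = 22 (n_1 = 4)
R_2 = 39 (n_2 = 4)
R_3 = 45.5 (n_3 = 4)
R_4 = 29.5 (n_4 = 4)
Step 3: H = 12/(N(N+1)) * sum(R_i^2/n_i) - 3(N+1)
     = 12/(16*17) * (22^2/4 + 39^2/4 + 45.5^2/4 + 29.5^2/4) - 3*17
     = 0.044118 * 1236.38 - 51
     = 3.545956.
Step 4: Ties present; correction factor C = 1 - 36/(16^3 - 16) = 0.991176. Corrected H = 3.545956 / 0.991176 = 3.577522.
Step 5: Under H0, H ~ chi^2(3); p-value = 0.310846.
Step 6: alpha = 0.1. fail to reject H0.

H = 3.5775, df = 3, p = 0.310846, fail to reject H0.
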